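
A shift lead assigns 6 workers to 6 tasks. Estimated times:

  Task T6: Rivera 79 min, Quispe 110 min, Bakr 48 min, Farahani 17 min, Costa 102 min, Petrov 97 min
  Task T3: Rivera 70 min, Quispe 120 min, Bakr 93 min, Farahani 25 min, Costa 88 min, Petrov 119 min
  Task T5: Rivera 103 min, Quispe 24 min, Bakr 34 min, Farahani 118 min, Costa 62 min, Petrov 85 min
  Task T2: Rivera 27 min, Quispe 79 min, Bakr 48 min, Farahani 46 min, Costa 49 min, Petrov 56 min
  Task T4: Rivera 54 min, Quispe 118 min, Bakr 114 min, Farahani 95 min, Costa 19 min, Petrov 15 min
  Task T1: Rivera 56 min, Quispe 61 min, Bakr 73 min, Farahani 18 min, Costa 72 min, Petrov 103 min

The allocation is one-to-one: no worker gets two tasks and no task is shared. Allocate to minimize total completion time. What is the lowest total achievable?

Minimum total: 211 min

Optimal: Rivera→Task T2 (27 min), Quispe→Task T5 (24 min), Bakr→Task T6 (48 min), Farahani→Task T3 (25 min), Costa→Task T1 (72 min), Petrov→Task T4 (15 min) — total 27+24+48+25+72+15 = 211 min.
Every other assignment is strictly worse.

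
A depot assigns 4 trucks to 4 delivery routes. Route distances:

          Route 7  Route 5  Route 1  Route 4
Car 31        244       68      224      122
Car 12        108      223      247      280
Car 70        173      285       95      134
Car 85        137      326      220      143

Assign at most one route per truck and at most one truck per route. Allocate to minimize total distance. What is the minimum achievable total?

Min total: 414 km

Optimal: Car 31→Route 5 (68 km), Car 12→Route 7 (108 km), Car 70→Route 1 (95 km), Car 85→Route 4 (143 km) — total 68+108+95+143 = 414 km.
Next-best assignment: Car 31→Route 5, Car 12→Route 7, Car 70→Route 4, Car 85→Route 1 = 530 km.
Swapping Car 85↔Car 12 (Car 85→Route 7 137 km, Car 12→Route 4 280 km) adds 166.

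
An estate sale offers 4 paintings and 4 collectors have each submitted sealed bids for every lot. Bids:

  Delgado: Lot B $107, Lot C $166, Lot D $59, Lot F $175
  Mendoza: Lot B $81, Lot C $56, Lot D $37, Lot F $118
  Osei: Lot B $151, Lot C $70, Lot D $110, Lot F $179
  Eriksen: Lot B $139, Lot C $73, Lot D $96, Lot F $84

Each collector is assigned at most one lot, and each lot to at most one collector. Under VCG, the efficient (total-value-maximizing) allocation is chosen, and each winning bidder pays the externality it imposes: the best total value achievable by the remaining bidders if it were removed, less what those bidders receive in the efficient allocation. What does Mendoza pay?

Mendoza pays $69.

Efficient allocation: Delgado→Lot C ($166), Mendoza→Lot F ($118), Osei→Lot D ($110), Eriksen→Lot B ($139); total welfare W = $533.
Mendoza receives Lot F at value $118, so the others get W − 118 = $415.
Without Mendoza: best allocation of the remaining 3 bidders over all 4 lots is Delgado→Lot C ($166), Osei→Lot F ($179), Eriksen→Lot B ($139), total $484.
VCG payment = (others' best without Mendoza) − (others' welfare with Mendoza) = 484 − 415 = $69.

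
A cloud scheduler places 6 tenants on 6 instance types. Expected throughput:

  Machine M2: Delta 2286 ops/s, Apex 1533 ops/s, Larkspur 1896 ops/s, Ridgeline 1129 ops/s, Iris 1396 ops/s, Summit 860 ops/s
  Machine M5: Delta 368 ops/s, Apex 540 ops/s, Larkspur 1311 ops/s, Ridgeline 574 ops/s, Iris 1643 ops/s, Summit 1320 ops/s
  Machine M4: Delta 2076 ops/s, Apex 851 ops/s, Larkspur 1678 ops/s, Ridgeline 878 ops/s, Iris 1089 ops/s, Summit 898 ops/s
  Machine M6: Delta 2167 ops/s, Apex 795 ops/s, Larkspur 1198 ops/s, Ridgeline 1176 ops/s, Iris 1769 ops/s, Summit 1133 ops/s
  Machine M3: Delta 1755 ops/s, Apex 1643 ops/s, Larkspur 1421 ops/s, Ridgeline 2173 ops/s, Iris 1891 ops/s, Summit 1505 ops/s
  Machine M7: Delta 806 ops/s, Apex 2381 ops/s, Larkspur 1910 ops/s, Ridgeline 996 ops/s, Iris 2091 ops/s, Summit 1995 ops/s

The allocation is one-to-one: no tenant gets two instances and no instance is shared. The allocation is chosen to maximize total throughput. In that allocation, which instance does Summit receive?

This is a one-to-one assignment (maximum-weight bipartite matching).
Optimal: Delta→Machine M4 (2076 ops/s), Apex→Machine M7 (2381 ops/s), Larkspur→Machine M2 (1896 ops/s), Ridgeline→Machine M3 (2173 ops/s), Iris→Machine M6 (1769 ops/s), Summit→Machine M5 (1320 ops/s) — total 2076+2381+1896+2173+1769+1320 = 11615 ops/s.
Max-entry greedy (repeatedly take the single best remaining cell) gives 11607 ops/s, worse by 8.
Next-best assignment: Delta→Machine M2, Apex→Machine M7, Larkspur→Machine M4, Ridgeline→Machine M3, Iris→Machine M6, Summit→Machine M5 = 11607 ops/s.
Every other assignment is strictly worse.
Summit's own top instance is Machine M7 (1995 ops/s), but forcing Summit→Machine M7 and reassigning the rest optimally gives only 11189 ops/s — worse by 426.

Summit receives Machine M5.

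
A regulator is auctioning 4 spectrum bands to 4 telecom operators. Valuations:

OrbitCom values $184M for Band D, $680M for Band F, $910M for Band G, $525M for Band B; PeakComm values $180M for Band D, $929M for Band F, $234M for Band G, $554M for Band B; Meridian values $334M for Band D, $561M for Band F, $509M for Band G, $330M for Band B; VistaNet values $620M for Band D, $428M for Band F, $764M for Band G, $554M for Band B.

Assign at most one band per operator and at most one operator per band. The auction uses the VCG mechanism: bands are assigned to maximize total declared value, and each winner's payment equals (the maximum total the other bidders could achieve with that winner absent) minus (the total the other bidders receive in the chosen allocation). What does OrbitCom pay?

Efficient allocation: OrbitCom→Band G ($910M), PeakComm→Band F ($929M), Meridian→Band B ($330M), VistaNet→Band D ($620M); total welfare W = $2789M.
OrbitCom receives Band G at value $910M, so the others get W − 910 = $1879M.
Without OrbitCom: best allocation of the remaining 3 bidders over all 4 bands is PeakComm→Band F ($929M), Meridian→Band G ($509M), VistaNet→Band D ($620M), total $2058M.
VCG payment = (others' best without OrbitCom) − (others' welfare with OrbitCom) = 2058 − 1879 = $179M.

OrbitCom pays $179M.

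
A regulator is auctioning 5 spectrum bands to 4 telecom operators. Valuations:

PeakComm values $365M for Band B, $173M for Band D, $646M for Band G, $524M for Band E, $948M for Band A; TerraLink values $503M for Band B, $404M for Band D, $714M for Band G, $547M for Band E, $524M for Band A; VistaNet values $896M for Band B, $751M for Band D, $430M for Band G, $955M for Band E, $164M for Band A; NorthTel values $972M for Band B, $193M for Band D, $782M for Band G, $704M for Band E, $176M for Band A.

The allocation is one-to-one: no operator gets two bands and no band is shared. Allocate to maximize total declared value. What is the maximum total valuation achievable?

Treat this as an assignment problem: match each operator to one band.
Optimal: PeakComm→Band A ($948M), TerraLink→Band G ($714M), VistaNet→Band E ($955M), NorthTel→Band B ($972M) — total 948+714+955+972 = $3589M.
Column-greedy (each band in turn goes to its best remaining operator) gives $2961M, worse by 628.
Next-best assignment: PeakComm→Band A, TerraLink→Band G, VistaNet→Band D, NorthTel→Band B = $3385M.
Swapping NorthTel↔VistaNet (NorthTel→Band E $704M, VistaNet→Band B $896M) loses 327.

Max total: $3589M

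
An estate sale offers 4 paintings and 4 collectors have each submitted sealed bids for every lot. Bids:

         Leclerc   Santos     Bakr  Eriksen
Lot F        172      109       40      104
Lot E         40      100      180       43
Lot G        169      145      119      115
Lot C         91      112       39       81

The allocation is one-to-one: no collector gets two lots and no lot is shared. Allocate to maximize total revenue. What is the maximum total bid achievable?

This is a one-to-one assignment (maximum-weight bipartite matching).
Optimal: Leclerc→Lot F ($172), Santos→Lot C ($112), Bakr→Lot E ($180), Eriksen→Lot G ($115) — total 172+112+180+115 = $579.
Row-greedy (each collector in turn takes its best remaining lot) gives $578, worse by 1.

Max total: $579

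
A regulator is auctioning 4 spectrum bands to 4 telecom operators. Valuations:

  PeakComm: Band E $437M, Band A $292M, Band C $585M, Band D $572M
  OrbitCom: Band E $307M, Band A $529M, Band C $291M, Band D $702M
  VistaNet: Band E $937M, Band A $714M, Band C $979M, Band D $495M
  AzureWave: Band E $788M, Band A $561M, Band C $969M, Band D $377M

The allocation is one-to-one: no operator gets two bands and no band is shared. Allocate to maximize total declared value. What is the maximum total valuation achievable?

Maximum total: $3007M

Treat this as an assignment problem: match each operator to one band.
Optimal: PeakComm→Band D ($572M), OrbitCom→Band A ($529M), VistaNet→Band E ($937M), AzureWave→Band C ($969M) — total 572+529+937+969 = $3007M.
Column-greedy (each band in turn goes to its best remaining operator) gives $2785M, worse by 222.
Next-best assignment: PeakComm→Band A, OrbitCom→Band D, VistaNet→Band E, AzureWave→Band C = $2900M.
Every other assignment is strictly worse.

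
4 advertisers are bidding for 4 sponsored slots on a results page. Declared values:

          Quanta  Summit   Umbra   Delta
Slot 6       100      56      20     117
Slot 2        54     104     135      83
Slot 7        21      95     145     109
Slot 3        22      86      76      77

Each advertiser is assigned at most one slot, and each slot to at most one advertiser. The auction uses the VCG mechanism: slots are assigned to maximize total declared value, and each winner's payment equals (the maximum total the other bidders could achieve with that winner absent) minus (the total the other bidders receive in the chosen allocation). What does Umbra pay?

Efficient allocation: Quanta→Slot 6 ($100), Summit→Slot 3 ($86), Umbra→Slot 2 ($135), Delta→Slot 7 ($109); total welfare W = $430.
Umbra receives Slot 2 at value $135, so the others get W − 135 = $295.
Without Umbra: best allocation of the remaining 3 bidders over all 4 slots is Quanta→Slot 6 ($100), Summit→Slot 2 ($104), Delta→Slot 7 ($109), total $313.
VCG payment = (others' best without Umbra) − (others' welfare with Umbra) = 313 − 295 = $18.

Umbra pays $18.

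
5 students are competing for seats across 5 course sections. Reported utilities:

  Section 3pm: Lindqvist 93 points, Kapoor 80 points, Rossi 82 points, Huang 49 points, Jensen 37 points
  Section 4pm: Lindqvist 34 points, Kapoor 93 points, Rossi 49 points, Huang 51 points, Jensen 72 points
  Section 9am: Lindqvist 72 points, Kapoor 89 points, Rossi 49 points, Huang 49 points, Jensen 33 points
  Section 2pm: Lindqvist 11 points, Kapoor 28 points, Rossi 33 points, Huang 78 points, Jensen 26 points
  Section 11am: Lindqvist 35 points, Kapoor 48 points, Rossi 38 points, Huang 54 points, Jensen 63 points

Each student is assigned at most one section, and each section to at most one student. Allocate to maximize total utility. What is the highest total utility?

Optimal: Lindqvist→Section 9am (72 points), Kapoor→Section 4pm (93 points), Rossi→Section 3pm (82 points), Huang→Section 2pm (78 points), Jensen→Section 11am (63 points) — total 72+93+82+78+63 = 388 points.
Max-entry greedy (repeatedly take the single best remaining cell) gives 376 points, worse by 12.
Next-best assignment: Lindqvist→Section 3pm, Kapoor→Section 4pm, Rossi→Section 9am, Huang→Section 2pm, Jensen→Section 11am = 376 points.
No other one-to-one assignment exceeds 388 points.

Maximum total: 388 points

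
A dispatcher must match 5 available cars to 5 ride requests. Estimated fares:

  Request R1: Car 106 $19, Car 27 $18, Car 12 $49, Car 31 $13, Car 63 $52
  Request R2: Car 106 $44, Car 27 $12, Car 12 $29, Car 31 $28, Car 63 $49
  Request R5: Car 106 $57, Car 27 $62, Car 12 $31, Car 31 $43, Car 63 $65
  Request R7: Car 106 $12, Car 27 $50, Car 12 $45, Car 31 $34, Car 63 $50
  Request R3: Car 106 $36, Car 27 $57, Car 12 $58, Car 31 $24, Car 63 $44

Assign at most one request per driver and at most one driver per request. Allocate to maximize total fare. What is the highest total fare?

Maximum total: $250

This is the linear assignment problem.
Optimal: Car 106→Request R2 ($44), Car 27→Request R5 ($62), Car 12→Request R3 ($58), Car 31→Request R7 ($34), Car 63→Request R1 ($52) — total 44+62+58+34+52 = $250.
Next-best assignment: Car 106→Request R2, Car 27→Request R3, Car 12→Request R1, Car 31→Request R7, Car 63→Request R5 = $249.
Swapping Car 12↔Car 31 (Car 12→Request R7 $45, Car 31→Request R3 $24) loses 23.
No other one-to-one assignment exceeds $250.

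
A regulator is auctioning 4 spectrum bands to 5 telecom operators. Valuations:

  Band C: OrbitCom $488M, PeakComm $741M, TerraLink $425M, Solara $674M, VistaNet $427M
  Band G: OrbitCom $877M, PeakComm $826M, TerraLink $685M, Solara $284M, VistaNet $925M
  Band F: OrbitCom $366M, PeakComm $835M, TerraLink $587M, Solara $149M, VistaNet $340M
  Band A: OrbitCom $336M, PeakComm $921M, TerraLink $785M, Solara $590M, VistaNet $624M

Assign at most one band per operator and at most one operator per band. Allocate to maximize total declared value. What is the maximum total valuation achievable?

Optimal: Solara→Band C ($674M), VistaNet→Band G ($925M), PeakComm→Band F ($835M), TerraLink→Band A ($785M) — total 674+925+835+785 = $3219M.
Column-greedy (each band in turn goes to its best remaining operator) gives $2843M, worse by 376.
Swapping PeakComm↔VistaNet (PeakComm→Band G $826M, VistaNet→Band F $340M) loses 594.

Maximum total: $3219M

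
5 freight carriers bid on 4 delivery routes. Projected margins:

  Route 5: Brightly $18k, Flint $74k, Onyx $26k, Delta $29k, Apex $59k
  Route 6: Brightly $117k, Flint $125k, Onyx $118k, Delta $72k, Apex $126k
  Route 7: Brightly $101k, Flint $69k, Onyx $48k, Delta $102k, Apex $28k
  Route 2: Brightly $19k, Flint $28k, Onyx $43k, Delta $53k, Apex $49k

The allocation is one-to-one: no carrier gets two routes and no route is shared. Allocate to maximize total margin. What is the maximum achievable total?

Optimal: Flint→Route 5 ($74k), Apex→Route 6 ($126k), Brightly→Route 7 ($101k), Delta→Route 2 ($53k) — total 74+126+101+53 = $354k.
Checked against all permutations: $354k is optimal.

Maximum total: $354k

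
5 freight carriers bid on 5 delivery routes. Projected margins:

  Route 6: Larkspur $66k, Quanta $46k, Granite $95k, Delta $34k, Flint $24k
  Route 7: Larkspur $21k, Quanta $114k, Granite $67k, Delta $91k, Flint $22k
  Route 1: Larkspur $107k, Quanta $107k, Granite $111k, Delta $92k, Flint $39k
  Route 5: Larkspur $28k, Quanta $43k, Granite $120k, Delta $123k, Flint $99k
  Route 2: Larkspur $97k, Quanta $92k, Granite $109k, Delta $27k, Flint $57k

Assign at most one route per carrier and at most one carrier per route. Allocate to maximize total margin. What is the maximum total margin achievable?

This is a one-to-one assignment (maximum-weight bipartite matching).
Optimal: Larkspur→Route 2 ($97k), Quanta→Route 7 ($114k), Granite→Route 6 ($95k), Delta→Route 1 ($92k), Flint→Route 5 ($99k) — total 97+114+95+92+99 = $497k.

Max total: $497k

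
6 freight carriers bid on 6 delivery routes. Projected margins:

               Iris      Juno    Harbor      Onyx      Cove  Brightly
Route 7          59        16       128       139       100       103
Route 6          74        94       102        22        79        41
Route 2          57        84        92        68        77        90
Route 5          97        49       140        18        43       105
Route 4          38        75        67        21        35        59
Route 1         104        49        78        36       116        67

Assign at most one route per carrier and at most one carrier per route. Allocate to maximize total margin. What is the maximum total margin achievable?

Maximum total: $634k

Optimal: Iris→Route 6 ($74k), Juno→Route 4 ($75k), Harbor→Route 5 ($140k), Onyx→Route 7 ($139k), Cove→Route 1 ($116k), Brightly→Route 2 ($90k) — total 74+75+140+139+116+90 = $634k.
Max-entry greedy (repeatedly take the single best remaining cell) gives $617k, worse by 17.
Next-best assignment: Iris→Route 1, Juno→Route 4, Harbor→Route 5, Onyx→Route 7, Cove→Route 6, Brightly→Route 2 = $627k.
Swapping Onyx↔Brightly (Onyx→Route 2 $68k, Brightly→Route 7 $103k) loses 58.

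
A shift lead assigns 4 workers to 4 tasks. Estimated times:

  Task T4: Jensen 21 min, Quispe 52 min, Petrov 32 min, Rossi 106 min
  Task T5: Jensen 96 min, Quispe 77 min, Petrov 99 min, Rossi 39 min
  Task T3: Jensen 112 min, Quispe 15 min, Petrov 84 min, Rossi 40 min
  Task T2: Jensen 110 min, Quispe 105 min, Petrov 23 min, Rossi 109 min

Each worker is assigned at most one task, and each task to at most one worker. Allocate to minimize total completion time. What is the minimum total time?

Min total: 98 min

Optimal: Jensen→Task T4 (21 min), Quispe→Task T3 (15 min), Petrov→Task T2 (23 min), Rossi→Task T5 (39 min) — total 21+15+23+39 = 98 min.
Next-best assignment: Jensen→Task T4, Quispe→Task T5, Petrov→Task T2, Rossi→Task T3 = 161 min.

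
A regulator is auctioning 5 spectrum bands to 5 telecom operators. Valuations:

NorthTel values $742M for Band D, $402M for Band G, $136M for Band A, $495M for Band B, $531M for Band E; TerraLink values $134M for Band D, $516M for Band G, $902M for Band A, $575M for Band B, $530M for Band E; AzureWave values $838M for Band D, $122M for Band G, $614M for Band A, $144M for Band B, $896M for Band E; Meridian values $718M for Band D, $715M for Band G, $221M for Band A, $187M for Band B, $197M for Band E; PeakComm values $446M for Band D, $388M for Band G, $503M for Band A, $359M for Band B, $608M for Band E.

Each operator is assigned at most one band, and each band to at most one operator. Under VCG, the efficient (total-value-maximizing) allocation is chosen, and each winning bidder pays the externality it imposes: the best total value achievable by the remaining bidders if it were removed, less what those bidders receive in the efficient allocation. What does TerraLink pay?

Efficient allocation: NorthTel→Band D ($742M), TerraLink→Band A ($902M), AzureWave→Band E ($896M), Meridian→Band G ($715M), PeakComm→Band B ($359M); total welfare W = $3614M.
TerraLink receives Band A at value $902M, so the others get W − 902 = $2712M.
Without TerraLink: best allocation of the remaining 4 bidders over all 5 bands is NorthTel→Band D ($742M), AzureWave→Band E ($896M), Meridian→Band G ($715M), PeakComm→Band A ($503M), total $2856M.
VCG payment = (others' best without TerraLink) − (others' welfare with TerraLink) = 2856 − 2712 = $144M.

TerraLink pays $144M.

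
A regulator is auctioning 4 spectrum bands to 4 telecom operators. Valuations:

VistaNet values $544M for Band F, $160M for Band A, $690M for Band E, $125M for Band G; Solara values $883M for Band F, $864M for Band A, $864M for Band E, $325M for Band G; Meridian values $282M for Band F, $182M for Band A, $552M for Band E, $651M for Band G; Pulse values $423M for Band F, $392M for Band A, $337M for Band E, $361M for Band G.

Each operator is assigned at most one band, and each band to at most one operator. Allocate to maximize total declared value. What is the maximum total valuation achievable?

Maximum total: $2628M

Optimal: VistaNet→Band E ($690M), Solara→Band A ($864M), Meridian→Band G ($651M), Pulse→Band F ($423M) — total 690+864+651+423 = $2628M.
Next-best assignment: VistaNet→Band E, Solara→Band F, Meridian→Band G, Pulse→Band A = $2616M.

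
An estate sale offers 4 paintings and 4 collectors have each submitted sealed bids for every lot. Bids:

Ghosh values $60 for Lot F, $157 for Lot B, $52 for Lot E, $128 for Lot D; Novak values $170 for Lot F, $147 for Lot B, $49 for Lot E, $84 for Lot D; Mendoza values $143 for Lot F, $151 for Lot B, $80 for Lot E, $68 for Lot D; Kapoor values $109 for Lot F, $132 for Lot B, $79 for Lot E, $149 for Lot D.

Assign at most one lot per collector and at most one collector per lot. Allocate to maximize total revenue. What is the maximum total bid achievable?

Optimal: Ghosh→Lot B ($157), Novak→Lot F ($170), Mendoza→Lot E ($80), Kapoor→Lot D ($149) — total 157+170+80+149 = $556.
Swapping Kapoor↔Novak (Kapoor→Lot F $109, Novak→Lot D $84) loses 126.

Maximum total: $556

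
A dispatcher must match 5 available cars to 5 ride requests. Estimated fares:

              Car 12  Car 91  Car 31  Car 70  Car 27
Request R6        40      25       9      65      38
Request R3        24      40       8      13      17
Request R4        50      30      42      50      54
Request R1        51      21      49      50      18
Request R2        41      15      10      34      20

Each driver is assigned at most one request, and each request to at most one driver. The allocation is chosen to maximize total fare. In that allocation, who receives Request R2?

Optimal: Car 12→Request R2 ($41), Car 91→Request R3 ($40), Car 31→Request R1 ($49), Car 70→Request R6 ($65), Car 27→Request R4 ($54) — total 41+40+49+65+54 = $249.
Column-greedy (each request in turn goes to its best remaining driver) gives $220, worse by 29.
Next-best assignment: Car 12→Request R4, Car 91→Request R3, Car 31→Request R1, Car 70→Request R6, Car 27→Request R2 = $224.
Every other assignment is strictly worse.
Car 12's own top request is Request R1 ($51), but forcing Car 12→Request R1 and reassigning the rest optimally gives only $220 — worse by 29.

Car 12 receives Request R2.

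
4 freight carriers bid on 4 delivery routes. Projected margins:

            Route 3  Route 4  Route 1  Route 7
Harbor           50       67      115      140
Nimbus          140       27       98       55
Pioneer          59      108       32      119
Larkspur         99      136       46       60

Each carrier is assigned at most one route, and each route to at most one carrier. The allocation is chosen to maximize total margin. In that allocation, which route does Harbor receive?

Harbor receives Route 1.

This is the linear assignment problem.
Optimal: Harbor→Route 1 ($115k), Nimbus→Route 3 ($140k), Pioneer→Route 7 ($119k), Larkspur→Route 4 ($136k) — total 115+140+119+136 = $510k.
Swapping Nimbus↔Pioneer (Nimbus→Route 7 $55k, Pioneer→Route 3 $59k) loses 145.
Harbor's own top route is Route 7 ($140k), but forcing Harbor→Route 7 and reassigning the rest optimally gives only $448k — worse by 62.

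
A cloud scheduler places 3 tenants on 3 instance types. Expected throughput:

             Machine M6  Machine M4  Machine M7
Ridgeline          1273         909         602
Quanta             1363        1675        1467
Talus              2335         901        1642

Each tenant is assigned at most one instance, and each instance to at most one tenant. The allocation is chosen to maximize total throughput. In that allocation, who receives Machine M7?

Quanta receives Machine M7.

Optimal: Ridgeline→Machine M4 (909 ops/s), Quanta→Machine M7 (1467 ops/s), Talus→Machine M6 (2335 ops/s) — total 909+1467+2335 = 4711 ops/s.
Row-greedy (each tenant in turn takes its best remaining instance) gives 4590 ops/s, worse by 121.
Checked against all permutations: 4711 ops/s is optimal.
Quanta's own top instance is Machine M4 (1675 ops/s), but forcing Quanta→Machine M4 and reassigning the rest optimally gives only 4612 ops/s — worse by 99.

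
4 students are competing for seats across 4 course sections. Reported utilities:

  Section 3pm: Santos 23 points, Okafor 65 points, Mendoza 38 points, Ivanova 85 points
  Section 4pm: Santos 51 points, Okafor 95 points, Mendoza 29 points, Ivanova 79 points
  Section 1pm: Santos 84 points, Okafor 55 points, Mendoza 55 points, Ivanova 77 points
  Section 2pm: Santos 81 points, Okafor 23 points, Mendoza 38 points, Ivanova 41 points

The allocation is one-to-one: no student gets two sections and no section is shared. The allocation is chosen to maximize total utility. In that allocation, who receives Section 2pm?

Optimal: Santos→Section 2pm (81 points), Okafor→Section 4pm (95 points), Mendoza→Section 1pm (55 points), Ivanova→Section 3pm (85 points) — total 81+95+55+85 = 316 points.
Column-greedy (each section in turn goes to its best remaining student) gives 302 points, worse by 14.
Next-best assignment: Santos→Section 1pm, Okafor→Section 4pm, Mendoza→Section 2pm, Ivanova→Section 3pm = 302 points.
Swapping Ivanova↔Okafor (Ivanova→Section 4pm 79 points, Okafor→Section 3pm 65 points) loses 36.
No other one-to-one assignment exceeds 316 points.
Santos's own top section is Section 1pm (84 points), but forcing Santos→Section 1pm and reassigning the rest optimally gives only 302 points — worse by 14.

Santos receives Section 2pm.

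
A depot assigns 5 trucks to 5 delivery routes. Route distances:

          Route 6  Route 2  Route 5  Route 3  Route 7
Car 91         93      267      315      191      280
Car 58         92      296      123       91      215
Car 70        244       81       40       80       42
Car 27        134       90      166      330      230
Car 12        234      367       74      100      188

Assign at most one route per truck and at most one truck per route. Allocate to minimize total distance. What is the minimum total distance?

Treat this as an assignment problem: match each truck to one route.
Optimal: Car 91→Route 6 (93 km), Car 58→Route 3 (91 km), Car 70→Route 7 (42 km), Car 27→Route 2 (90 km), Car 12→Route 5 (74 km) — total 93+91+42+90+74 = 390 km.
Row-greedy (each truck in turn takes its cheapest remaining route) gives 502 km, worse by 112.
Swapping Car 91↔Car 70 (Car 91→Route 7 280 km, Car 70→Route 6 244 km) adds 389.

Min total: 390 km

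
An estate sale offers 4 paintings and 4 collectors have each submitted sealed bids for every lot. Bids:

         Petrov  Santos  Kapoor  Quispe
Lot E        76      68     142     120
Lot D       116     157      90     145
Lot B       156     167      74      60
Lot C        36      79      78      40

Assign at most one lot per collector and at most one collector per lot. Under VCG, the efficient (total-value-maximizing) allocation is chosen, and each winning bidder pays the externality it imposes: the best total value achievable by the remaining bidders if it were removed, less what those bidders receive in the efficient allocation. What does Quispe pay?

Efficient allocation: Petrov→Lot B ($156), Santos→Lot C ($79), Kapoor→Lot E ($142), Quispe→Lot D ($145); total welfare W = $522.
Quispe receives Lot D at value $145, so the others get W − 145 = $377.
Without Quispe: best allocation of the remaining 3 bidders over all 4 lots is Petrov→Lot B ($156), Santos→Lot D ($157), Kapoor→Lot E ($142), total $455.
VCG payment = (others' best without Quispe) − (others' welfare with Quispe) = 455 − 377 = $78.

Quispe pays $78.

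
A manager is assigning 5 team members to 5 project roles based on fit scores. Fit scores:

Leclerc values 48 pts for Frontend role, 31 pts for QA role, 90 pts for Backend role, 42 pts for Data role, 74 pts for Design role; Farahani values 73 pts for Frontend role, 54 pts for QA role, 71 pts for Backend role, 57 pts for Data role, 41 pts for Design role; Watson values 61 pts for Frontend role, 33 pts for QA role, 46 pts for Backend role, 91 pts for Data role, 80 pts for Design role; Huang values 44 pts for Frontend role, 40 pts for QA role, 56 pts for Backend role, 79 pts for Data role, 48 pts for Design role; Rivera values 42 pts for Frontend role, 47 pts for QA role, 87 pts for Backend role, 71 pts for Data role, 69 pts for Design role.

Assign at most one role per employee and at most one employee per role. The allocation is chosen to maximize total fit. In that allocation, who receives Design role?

Watson receives Design role.

Optimal: Leclerc→Backend role (90 pts), Farahani→Frontend role (73 pts), Watson→Design role (80 pts), Huang→Data role (79 pts), Rivera→QA role (47 pts) — total 90+73+80+79+47 = 369 pts.
Column-greedy (each role in turn goes to its best remaining employee) gives 349 pts, worse by 20.
Watson's own top role is Data role (91 pts), but forcing Watson→Data role and reassigning the rest optimally gives only 365 pts — worse by 4.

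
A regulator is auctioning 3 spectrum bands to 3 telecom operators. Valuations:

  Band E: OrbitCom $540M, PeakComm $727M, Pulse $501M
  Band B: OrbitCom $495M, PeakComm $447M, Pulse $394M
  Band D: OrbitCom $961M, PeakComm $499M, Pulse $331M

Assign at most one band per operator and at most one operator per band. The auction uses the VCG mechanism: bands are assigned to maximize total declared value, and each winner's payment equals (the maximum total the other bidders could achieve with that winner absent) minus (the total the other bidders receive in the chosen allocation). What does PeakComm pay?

Efficient allocation: OrbitCom→Band D ($961M), PeakComm→Band E ($727M), Pulse→Band B ($394M); total welfare W = $2082M.
PeakComm receives Band E at value $727M, so the others get W − 727 = $1355M.
Without PeakComm: best allocation of the remaining 2 bidders over all 3 bands is OrbitCom→Band D ($961M), Pulse→Band E ($501M), total $1462M.
VCG payment = (others' best without PeakComm) − (others' welfare with PeakComm) = 1462 − 1355 = $107M.

PeakComm pays $107M.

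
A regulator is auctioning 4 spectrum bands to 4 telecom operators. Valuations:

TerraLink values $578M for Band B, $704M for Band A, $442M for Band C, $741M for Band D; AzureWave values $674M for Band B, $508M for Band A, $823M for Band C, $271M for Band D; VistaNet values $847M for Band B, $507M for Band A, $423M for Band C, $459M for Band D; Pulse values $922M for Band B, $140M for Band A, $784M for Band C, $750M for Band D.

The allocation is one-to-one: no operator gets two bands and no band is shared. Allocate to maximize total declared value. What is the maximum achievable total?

Max total: $3124M

Optimal: TerraLink→Band A ($704M), AzureWave→Band C ($823M), VistaNet→Band B ($847M), Pulse→Band D ($750M) — total 704+823+847+750 = $3124M.
Max-entry greedy (repeatedly take the single best remaining cell) gives $2993M, worse by 131.
Next-best assignment: TerraLink→Band D, AzureWave→Band C, VistaNet→Band A, Pulse→Band B = $2993M.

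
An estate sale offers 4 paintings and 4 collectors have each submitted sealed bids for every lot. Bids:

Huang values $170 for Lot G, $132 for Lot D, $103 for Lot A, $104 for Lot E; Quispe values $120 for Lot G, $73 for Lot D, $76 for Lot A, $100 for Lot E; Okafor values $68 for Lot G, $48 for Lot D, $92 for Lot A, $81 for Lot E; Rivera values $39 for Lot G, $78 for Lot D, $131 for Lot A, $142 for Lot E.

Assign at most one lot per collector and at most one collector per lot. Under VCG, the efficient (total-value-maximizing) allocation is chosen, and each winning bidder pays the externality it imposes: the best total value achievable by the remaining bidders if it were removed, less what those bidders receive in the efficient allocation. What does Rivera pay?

Efficient allocation: Huang→Lot D ($132), Quispe→Lot G ($120), Okafor→Lot A ($92), Rivera→Lot E ($142); total welfare W = $486.
Rivera receives Lot E at value $142, so the others get W − 142 = $344.
Without Rivera: best allocation of the remaining 3 bidders over all 4 lots is Huang→Lot G ($170), Quispe→Lot E ($100), Okafor→Lot A ($92), total $362.
VCG payment = (others' best without Rivera) − (others' welfare with Rivera) = 362 − 344 = $18.

Rivera pays $18.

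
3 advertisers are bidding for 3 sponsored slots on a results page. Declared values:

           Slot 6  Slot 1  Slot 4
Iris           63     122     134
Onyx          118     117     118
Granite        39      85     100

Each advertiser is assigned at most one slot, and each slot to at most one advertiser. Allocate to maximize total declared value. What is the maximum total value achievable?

Treat this as an assignment problem: match each advertiser to one slot.
Optimal: Iris→Slot 1 ($122), Onyx→Slot 6 ($118), Granite→Slot 4 ($100) — total 122+118+100 = $340.
Next-best assignment: Iris→Slot 4, Onyx→Slot 6, Granite→Slot 1 = $337.

Max total: $340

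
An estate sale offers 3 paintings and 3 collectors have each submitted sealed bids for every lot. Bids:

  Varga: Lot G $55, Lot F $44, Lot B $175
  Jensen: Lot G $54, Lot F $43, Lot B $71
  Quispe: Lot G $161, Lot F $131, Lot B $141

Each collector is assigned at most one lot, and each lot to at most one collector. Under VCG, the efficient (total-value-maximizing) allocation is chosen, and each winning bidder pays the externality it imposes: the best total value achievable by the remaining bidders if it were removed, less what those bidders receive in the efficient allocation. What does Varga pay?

Efficient allocation: Varga→Lot B ($175), Jensen→Lot F ($43), Quispe→Lot G ($161); total welfare W = $379.
Varga receives Lot B at value $175, so the others get W − 175 = $204.
Without Varga: best allocation of the remaining 2 bidders over all 3 lots is Jensen→Lot B ($71), Quispe→Lot G ($161), total $232.
VCG payment = (others' best without Varga) − (others' welfare with Varga) = 232 − 204 = $28.

Varga pays $28.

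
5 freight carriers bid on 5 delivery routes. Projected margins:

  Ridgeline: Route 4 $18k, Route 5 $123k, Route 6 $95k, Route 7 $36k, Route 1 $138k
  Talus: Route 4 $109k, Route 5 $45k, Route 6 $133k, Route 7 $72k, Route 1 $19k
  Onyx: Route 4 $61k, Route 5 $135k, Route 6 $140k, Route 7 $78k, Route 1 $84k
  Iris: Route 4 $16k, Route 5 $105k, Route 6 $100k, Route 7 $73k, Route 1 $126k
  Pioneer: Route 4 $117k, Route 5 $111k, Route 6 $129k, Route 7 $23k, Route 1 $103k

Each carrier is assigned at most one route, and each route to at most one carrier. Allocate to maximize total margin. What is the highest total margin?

Maximum total: $596k

Optimal: Ridgeline→Route 1 ($138k), Talus→Route 6 ($133k), Onyx→Route 5 ($135k), Iris→Route 7 ($73k), Pioneer→Route 4 ($117k) — total 138+133+135+73+117 = $596k.
Every other assignment is strictly worse.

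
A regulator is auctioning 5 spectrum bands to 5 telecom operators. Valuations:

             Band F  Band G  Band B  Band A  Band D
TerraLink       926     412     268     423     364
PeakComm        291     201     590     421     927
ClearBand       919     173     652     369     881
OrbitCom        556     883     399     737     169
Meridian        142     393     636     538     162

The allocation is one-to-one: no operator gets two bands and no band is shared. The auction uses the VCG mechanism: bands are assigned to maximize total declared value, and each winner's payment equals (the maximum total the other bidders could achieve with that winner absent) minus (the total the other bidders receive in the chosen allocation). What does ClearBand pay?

Efficient allocation: TerraLink→Band F ($926M), PeakComm→Band D ($927M), ClearBand→Band B ($652M), OrbitCom→Band G ($883M), Meridian→Band A ($538M); total welfare W = $3926M.
ClearBand receives Band B at value $652M, so the others get W − 652 = $3274M.
Without ClearBand: best allocation of the remaining 4 bidders over all 5 bands is TerraLink→Band F ($926M), PeakComm→Band D ($927M), OrbitCom→Band G ($883M), Meridian→Band B ($636M), total $3372M.
VCG payment = (others' best without ClearBand) − (others' welfare with ClearBand) = 3372 − 3274 = $98M.

ClearBand pays $98M.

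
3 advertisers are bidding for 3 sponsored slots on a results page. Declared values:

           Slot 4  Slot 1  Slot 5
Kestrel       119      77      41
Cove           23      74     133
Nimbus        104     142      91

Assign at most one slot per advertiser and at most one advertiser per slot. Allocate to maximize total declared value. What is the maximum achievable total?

Max total: $394

Optimal: Kestrel→Slot 4 ($119), Cove→Slot 5 ($133), Nimbus→Slot 1 ($142) — total 119+133+142 = $394.
Next-best assignment: Kestrel→Slot 1, Cove→Slot 5, Nimbus→Slot 4 = $314.
Swapping Cove↔Kestrel (Cove→Slot 4 $23, Kestrel→Slot 5 $41) loses 188.
Checked against all permutations: $394 is optimal.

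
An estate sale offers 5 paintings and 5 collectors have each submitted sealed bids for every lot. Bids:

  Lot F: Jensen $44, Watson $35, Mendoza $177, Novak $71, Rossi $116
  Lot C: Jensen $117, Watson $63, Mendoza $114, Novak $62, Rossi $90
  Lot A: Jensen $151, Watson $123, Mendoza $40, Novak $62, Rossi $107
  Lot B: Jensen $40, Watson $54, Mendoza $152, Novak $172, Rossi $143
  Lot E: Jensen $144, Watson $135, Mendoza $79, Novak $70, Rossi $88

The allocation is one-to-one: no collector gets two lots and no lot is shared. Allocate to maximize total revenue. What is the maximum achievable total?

This is a one-to-one assignment (maximum-weight bipartite matching).
Optimal: Jensen→Lot A ($151), Watson→Lot E ($135), Mendoza→Lot F ($177), Novak→Lot B ($172), Rossi→Lot C ($90) — total 151+135+177+172+90 = $725.
Column-greedy (each lot in turn goes to its best remaining collector) gives $677, worse by 48.
Swapping Jensen↔Watson (Jensen→Lot E $144, Watson→Lot A $123) loses 19.
Checked against all permutations: $725 is optimal.

Maximum total: $725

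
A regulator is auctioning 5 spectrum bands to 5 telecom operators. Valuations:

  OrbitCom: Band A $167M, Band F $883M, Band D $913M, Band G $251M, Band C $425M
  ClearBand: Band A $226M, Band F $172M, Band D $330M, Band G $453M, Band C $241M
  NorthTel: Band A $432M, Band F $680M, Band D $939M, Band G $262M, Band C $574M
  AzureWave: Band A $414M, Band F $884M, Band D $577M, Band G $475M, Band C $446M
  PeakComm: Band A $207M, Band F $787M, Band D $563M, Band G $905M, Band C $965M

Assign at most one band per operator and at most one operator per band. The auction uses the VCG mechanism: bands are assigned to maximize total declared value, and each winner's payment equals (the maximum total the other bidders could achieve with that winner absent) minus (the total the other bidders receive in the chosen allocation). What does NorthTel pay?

NorthTel pays $500M.

Efficient allocation: OrbitCom→Band F ($883M), ClearBand→Band G ($453M), NorthTel→Band D ($939M), AzureWave→Band A ($414M), PeakComm→Band C ($965M); total welfare W = $3654M.
NorthTel receives Band D at value $939M, so the others get W − 939 = $2715M.
Without NorthTel: best allocation of the remaining 4 bidders over all 5 bands is OrbitCom→Band D ($913M), ClearBand→Band G ($453M), AzureWave→Band F ($884M), PeakComm→Band C ($965M), total $3215M.
VCG payment = (others' best without NorthTel) − (others' welfare with NorthTel) = 3215 − 2715 = $500M.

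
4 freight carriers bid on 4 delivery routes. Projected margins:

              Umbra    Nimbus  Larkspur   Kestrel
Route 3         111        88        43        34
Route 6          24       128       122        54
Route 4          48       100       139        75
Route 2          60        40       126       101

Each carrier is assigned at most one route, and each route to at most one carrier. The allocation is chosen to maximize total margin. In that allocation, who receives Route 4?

Larkspur receives Route 4.

Optimal: Umbra→Route 3 ($111k), Nimbus→Route 6 ($128k), Larkspur→Route 4 ($139k), Kestrel→Route 2 ($101k) — total 111+128+139+101 = $479k.
Next-best assignment: Umbra→Route 3, Nimbus→Route 6, Larkspur→Route 2, Kestrel→Route 4 = $440k.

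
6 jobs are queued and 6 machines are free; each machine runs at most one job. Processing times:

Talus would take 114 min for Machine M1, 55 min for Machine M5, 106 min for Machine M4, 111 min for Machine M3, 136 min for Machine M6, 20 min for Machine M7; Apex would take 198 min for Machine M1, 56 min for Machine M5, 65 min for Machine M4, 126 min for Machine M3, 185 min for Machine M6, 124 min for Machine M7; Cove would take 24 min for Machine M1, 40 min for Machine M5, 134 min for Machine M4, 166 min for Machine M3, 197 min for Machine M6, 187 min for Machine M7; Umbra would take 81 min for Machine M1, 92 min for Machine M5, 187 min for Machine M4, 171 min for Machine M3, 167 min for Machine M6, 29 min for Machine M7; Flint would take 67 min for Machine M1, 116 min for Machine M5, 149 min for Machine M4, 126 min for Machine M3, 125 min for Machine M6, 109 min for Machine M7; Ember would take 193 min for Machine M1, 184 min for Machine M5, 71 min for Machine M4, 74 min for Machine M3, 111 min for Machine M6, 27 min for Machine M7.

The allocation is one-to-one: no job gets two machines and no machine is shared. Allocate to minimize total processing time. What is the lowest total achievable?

Minimum total: 372 min

Optimal: Talus→Machine M5 (55 min), Apex→Machine M4 (65 min), Cove→Machine M1 (24 min), Umbra→Machine M7 (29 min), Flint→Machine M6 (125 min), Ember→Machine M3 (74 min) — total 55+65+24+29+125+74 = 372 min.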